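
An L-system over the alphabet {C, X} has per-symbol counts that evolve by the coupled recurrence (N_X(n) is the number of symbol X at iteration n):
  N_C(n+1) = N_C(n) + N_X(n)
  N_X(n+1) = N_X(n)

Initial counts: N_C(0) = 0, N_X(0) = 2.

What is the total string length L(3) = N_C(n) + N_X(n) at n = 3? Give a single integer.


Step 0: N_C=0, N_X=2, L=2
Step 1: N_C=2, N_X=2, L=4
Step 2: N_C=4, N_X=2, L=6
Step 3: N_C=6, N_X=2, L=8

Answer: 8


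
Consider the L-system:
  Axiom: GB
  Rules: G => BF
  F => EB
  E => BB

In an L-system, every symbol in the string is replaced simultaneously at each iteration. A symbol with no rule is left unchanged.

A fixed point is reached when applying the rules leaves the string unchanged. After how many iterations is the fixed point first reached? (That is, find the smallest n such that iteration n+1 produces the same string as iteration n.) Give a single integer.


Answer: 3

Derivation:
Step 0: GB
Step 1: BFB
Step 2: BEBB
Step 3: BBBBB
Step 4: BBBBB  (unchanged — fixed point at step 3)


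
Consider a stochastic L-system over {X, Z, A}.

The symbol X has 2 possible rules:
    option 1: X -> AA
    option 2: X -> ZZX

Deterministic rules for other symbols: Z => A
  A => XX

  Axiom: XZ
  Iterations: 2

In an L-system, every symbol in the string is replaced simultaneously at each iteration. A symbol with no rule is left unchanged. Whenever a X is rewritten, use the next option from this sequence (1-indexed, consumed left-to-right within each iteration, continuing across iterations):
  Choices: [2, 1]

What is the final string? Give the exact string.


Answer: AAAAXX

Derivation:
Step 0: XZ
Step 1: ZZXA  (used choices [2])
Step 2: AAAAXX  (used choices [1])


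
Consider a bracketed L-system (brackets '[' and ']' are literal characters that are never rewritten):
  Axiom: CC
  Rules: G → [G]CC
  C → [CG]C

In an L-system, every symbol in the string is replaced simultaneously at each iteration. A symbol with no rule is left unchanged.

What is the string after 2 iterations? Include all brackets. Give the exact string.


Answer: [[CG]C[G]CC][CG]C[[CG]C[G]CC][CG]C

Derivation:
Step 0: CC
Step 1: [CG]C[CG]C
Step 2: [[CG]C[G]CC][CG]C[[CG]C[G]CC][CG]C


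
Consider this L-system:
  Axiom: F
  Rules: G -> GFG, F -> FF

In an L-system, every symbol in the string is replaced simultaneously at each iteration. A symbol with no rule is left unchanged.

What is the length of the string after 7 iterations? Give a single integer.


Step 0: length = 1
Step 1: length = 2
Step 2: length = 4
Step 3: length = 8
Step 4: length = 16
Step 5: length = 32
Step 6: length = 64
Step 7: length = 128

Answer: 128


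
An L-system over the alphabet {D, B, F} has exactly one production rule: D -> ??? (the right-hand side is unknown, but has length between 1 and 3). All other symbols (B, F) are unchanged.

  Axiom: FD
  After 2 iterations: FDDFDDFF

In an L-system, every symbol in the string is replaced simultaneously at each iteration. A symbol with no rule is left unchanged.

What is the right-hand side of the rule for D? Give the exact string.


Answer: DDF

Derivation:
Trying D -> DDF:
  Step 0: FD
  Step 1: FDDF
  Step 2: FDDFDDFF
Matches the given result.


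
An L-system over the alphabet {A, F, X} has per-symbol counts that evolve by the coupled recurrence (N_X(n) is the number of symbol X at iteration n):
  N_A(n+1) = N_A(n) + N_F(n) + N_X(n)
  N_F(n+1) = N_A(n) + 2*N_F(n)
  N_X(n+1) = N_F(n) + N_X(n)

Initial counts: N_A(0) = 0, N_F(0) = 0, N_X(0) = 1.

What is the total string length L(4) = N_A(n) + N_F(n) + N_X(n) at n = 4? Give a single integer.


Step 0: N_A=0, N_F=0, N_X=1, L=1
Step 1: N_A=1, N_F=0, N_X=1, L=2
Step 2: N_A=2, N_F=1, N_X=1, L=4
Step 3: N_A=4, N_F=4, N_X=2, L=10
Step 4: N_A=10, N_F=12, N_X=6, L=28

Answer: 28


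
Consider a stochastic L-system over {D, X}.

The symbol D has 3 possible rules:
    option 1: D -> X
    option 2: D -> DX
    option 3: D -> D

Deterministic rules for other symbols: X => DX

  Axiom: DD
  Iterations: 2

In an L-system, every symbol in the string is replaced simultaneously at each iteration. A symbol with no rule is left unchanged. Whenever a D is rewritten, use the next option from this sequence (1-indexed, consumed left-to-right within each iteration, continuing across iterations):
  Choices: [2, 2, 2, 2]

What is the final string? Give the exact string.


Step 0: DD
Step 1: DXDX  (used choices [2, 2])
Step 2: DXDXDXDX  (used choices [2, 2])

Answer: DXDXDXDX


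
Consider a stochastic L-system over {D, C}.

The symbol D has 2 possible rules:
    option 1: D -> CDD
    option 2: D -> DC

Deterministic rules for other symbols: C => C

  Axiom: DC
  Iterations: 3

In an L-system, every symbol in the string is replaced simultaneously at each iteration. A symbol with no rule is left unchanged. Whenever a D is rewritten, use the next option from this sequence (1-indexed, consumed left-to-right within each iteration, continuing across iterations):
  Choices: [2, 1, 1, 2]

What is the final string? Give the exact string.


Answer: CCDDDCCC

Derivation:
Step 0: DC
Step 1: DCC  (used choices [2])
Step 2: CDDCC  (used choices [1])
Step 3: CCDDDCCC  (used choices [1, 2])


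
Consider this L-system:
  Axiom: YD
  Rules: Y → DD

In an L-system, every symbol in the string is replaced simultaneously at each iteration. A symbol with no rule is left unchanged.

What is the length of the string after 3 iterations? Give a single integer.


Answer: 3

Derivation:
Step 0: length = 2
Step 1: length = 3
Step 2: length = 3
Step 3: length = 3


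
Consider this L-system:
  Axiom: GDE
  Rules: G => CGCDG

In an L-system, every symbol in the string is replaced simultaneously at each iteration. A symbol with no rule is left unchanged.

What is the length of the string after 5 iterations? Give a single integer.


Step 0: length = 3
Step 1: length = 7
Step 2: length = 15
Step 3: length = 31
Step 4: length = 63
Step 5: length = 127

Answer: 127


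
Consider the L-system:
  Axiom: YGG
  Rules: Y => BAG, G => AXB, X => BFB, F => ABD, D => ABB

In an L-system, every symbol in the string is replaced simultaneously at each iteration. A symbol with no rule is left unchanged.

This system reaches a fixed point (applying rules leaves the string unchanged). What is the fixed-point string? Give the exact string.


Step 0: YGG
Step 1: BAGAXBAXB
Step 2: BAAXBABFBBABFBB
Step 3: BAABFBBABABDBBABABDBB
Step 4: BAABABDBBABABABBBBABABABBBB
Step 5: BAABABABBBBABABABBBBABABABBBB
Step 6: BAABABABBBBABABABBBBABABABBBB  (unchanged — fixed point at step 5)

Answer: BAABABABBBBABABABBBBABABABBBB


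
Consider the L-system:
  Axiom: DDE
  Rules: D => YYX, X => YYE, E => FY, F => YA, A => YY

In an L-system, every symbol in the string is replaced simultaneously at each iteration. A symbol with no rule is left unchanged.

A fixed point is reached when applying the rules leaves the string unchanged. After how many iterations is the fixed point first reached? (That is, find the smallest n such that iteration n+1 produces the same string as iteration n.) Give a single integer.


Step 0: DDE
Step 1: YYXYYXFY
Step 2: YYYYEYYYYEYAY
Step 3: YYYYFYYYYYFYYYYY
Step 4: YYYYYAYYYYYYAYYYYY
Step 5: YYYYYYYYYYYYYYYYYYYY
Step 6: YYYYYYYYYYYYYYYYYYYY  (unchanged — fixed point at step 5)

Answer: 5


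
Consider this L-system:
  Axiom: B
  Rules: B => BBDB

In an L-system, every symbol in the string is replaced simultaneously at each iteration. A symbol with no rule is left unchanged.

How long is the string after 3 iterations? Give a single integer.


Answer: 40

Derivation:
Step 0: length = 1
Step 1: length = 4
Step 2: length = 13
Step 3: length = 40


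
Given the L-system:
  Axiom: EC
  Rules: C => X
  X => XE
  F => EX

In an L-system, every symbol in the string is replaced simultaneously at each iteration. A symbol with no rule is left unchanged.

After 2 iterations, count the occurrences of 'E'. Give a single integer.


Step 0: EC  (1 'E')
Step 1: EX  (1 'E')
Step 2: EXE  (2 'E')

Answer: 2


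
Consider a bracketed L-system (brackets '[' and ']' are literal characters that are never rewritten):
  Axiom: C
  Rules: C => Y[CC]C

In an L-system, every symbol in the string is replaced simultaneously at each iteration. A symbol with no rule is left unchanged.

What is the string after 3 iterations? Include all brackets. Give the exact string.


Step 0: C
Step 1: Y[CC]C
Step 2: Y[Y[CC]CY[CC]C]Y[CC]C
Step 3: Y[Y[Y[CC]CY[CC]C]Y[CC]CY[Y[CC]CY[CC]C]Y[CC]C]Y[Y[CC]CY[CC]C]Y[CC]C

Answer: Y[Y[Y[CC]CY[CC]C]Y[CC]CY[Y[CC]CY[CC]C]Y[CC]C]Y[Y[CC]CY[CC]C]Y[CC]C


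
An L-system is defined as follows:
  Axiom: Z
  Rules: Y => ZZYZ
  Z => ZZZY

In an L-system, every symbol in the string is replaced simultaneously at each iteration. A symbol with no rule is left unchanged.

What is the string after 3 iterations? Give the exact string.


Answer: ZZZYZZZYZZZYZZYZZZZYZZZYZZZYZZYZZZZYZZZYZZZYZZYZZZZYZZZYZZYZZZZY

Derivation:
Step 0: Z
Step 1: ZZZY
Step 2: ZZZYZZZYZZZYZZYZ
Step 3: ZZZYZZZYZZZYZZYZZZZYZZZYZZZYZZYZZZZYZZZYZZZYZZYZZZZYZZZYZZYZZZZY


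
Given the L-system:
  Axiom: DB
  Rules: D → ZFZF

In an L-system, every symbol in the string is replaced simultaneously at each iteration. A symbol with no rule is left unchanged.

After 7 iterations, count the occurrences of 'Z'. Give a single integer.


Step 0: DB  (0 'Z')
Step 1: ZFZFB  (2 'Z')
Step 2: ZFZFB  (2 'Z')
Step 3: ZFZFB  (2 'Z')
Step 4: ZFZFB  (2 'Z')
Step 5: ZFZFB  (2 'Z')
Step 6: ZFZFB  (2 'Z')
Step 7: ZFZFB  (2 'Z')

Answer: 2


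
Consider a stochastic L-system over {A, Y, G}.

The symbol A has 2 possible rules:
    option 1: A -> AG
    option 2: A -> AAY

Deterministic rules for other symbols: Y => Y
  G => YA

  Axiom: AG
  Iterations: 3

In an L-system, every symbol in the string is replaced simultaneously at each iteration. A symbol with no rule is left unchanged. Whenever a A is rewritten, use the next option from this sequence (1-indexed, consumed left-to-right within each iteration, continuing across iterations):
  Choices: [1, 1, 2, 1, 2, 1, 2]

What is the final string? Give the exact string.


Answer: AGYAYAAYYAGAAYY

Derivation:
Step 0: AG
Step 1: AGYA  (used choices [1])
Step 2: AGYAYAAY  (used choices [1, 2])
Step 3: AGYAYAAYYAGAAYY  (used choices [1, 2, 1, 2])


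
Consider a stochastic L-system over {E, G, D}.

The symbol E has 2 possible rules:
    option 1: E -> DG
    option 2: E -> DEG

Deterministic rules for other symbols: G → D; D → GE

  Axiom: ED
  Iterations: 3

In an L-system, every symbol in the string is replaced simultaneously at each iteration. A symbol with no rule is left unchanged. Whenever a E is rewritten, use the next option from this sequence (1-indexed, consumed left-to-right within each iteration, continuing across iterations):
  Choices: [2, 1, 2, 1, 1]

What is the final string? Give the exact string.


Answer: DDGGEDGEGEGEDGD

Derivation:
Step 0: ED
Step 1: DEGGE  (used choices [2])
Step 2: GEDGDDDEG  (used choices [1, 2])
Step 3: DDGGEDGEGEGEDGD  (used choices [1, 1])


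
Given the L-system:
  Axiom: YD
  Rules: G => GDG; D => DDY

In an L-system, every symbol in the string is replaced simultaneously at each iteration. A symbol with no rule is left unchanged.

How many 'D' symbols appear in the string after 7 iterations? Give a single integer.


Step 0: YD  (1 'D')
Step 1: YDDY  (2 'D')
Step 2: YDDYDDYY  (4 'D')
Step 3: YDDYDDYYDDYDDYYY  (8 'D')
Step 4: YDDYDDYYDDYDDYYYDDYDDYYDDYDDYYYY  (16 'D')
Step 5: YDDYDDYYDDYDDYYYDDYDDYYDDYDDYYYYDDYDDYYDDYDDYYYDDYDDYYDDYDDYYYYY  (32 'D')
Step 6: YDDYDDYYDDYDDYYYDDYDDYYDDYDDYYYYDDYDDYYDDYDDYYYDDYDDYYDDYDDYYYYYDDYDDYYDDYDDYYYDDYDDYYDDYDDYYYYDDYDDYYDDYDDYYYDDYDDYYDDYDDYYYYYY  (64 'D')
Step 7: YDDYDDYYDDYDDYYYDDYDDYYDDYDDYYYYDDYDDYYDDYDDYYYDDYDDYYDDYDDYYYYYDDYDDYYDDYDDYYYDDYDDYYDDYDDYYYYDDYDDYYDDYDDYYYDDYDDYYDDYDDYYYYYYDDYDDYYDDYDDYYYDDYDDYYDDYDDYYYYDDYDDYYDDYDDYYYDDYDDYYDDYDDYYYYYDDYDDYYDDYDDYYYDDYDDYYDDYDDYYYYDDYDDYYDDYDDYYYDDYDDYYDDYDDYYYYYYY  (128 'D')

Answer: 128


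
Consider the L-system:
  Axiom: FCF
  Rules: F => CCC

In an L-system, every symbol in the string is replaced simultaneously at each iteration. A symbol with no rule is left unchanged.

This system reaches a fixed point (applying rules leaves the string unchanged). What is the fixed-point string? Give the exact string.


Step 0: FCF
Step 1: CCCCCCC
Step 2: CCCCCCC  (unchanged — fixed point at step 1)

Answer: CCCCCCC


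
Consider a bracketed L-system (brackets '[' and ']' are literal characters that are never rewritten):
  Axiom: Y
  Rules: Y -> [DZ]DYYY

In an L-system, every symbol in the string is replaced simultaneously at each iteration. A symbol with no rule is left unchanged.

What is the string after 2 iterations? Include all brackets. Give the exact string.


Step 0: Y
Step 1: [DZ]DYYY
Step 2: [DZ]D[DZ]DYYY[DZ]DYYY[DZ]DYYY

Answer: [DZ]D[DZ]DYYY[DZ]DYYY[DZ]DYYY


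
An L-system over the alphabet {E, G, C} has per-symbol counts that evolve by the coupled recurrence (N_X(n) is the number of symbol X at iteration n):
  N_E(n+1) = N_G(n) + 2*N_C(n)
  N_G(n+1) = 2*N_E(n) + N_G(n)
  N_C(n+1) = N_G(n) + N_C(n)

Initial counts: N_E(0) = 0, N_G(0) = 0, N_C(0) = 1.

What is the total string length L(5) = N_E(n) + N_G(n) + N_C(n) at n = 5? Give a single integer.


Answer: 135

Derivation:
Step 0: N_E=0, N_G=0, N_C=1, L=1
Step 1: N_E=2, N_G=0, N_C=1, L=3
Step 2: N_E=2, N_G=4, N_C=1, L=7
Step 3: N_E=6, N_G=8, N_C=5, L=19
Step 4: N_E=18, N_G=20, N_C=13, L=51
Step 5: N_E=46, N_G=56, N_C=33, L=135


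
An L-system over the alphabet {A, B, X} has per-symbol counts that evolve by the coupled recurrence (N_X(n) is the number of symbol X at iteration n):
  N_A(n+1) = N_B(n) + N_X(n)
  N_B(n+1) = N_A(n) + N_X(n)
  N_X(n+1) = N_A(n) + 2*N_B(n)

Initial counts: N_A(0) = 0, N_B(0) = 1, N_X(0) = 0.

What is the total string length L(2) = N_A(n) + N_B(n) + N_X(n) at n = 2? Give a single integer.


Answer: 6

Derivation:
Step 0: N_A=0, N_B=1, N_X=0, L=1
Step 1: N_A=1, N_B=0, N_X=2, L=3
Step 2: N_A=2, N_B=3, N_X=1, L=6


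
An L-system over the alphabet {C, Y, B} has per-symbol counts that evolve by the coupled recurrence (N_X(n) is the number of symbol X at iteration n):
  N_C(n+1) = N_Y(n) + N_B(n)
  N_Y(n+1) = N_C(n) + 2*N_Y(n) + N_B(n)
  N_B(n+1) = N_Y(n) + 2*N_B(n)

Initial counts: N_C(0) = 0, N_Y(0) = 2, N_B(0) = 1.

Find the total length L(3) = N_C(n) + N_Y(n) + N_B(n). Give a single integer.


Answer: 129

Derivation:
Step 0: N_C=0, N_Y=2, N_B=1, L=3
Step 1: N_C=3, N_Y=5, N_B=4, L=12
Step 2: N_C=9, N_Y=17, N_B=13, L=39
Step 3: N_C=30, N_Y=56, N_B=43, L=129


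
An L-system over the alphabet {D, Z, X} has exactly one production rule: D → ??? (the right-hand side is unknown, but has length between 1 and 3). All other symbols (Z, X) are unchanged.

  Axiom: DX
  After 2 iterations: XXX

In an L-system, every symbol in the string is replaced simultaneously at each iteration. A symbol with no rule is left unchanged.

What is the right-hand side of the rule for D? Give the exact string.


Trying D → XX:
  Step 0: DX
  Step 1: XXX
  Step 2: XXX
Matches the given result.

Answer: XX


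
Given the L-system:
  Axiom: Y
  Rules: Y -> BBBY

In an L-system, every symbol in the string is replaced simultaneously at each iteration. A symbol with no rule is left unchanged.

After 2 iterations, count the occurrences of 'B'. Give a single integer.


Answer: 6

Derivation:
Step 0: Y  (0 'B')
Step 1: BBBY  (3 'B')
Step 2: BBBBBBY  (6 'B')


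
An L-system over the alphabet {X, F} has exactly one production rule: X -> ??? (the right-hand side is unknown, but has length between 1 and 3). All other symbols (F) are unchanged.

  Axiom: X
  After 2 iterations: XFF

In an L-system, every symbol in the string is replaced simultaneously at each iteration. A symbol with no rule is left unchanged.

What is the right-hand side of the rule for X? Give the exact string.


Trying X -> XF:
  Step 0: X
  Step 1: XF
  Step 2: XFF
Matches the given result.

Answer: XF


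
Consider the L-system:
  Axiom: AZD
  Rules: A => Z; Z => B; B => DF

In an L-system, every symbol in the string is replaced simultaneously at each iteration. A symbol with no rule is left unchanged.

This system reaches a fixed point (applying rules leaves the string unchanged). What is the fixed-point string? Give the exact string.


Step 0: AZD
Step 1: ZBD
Step 2: BDFD
Step 3: DFDFD
Step 4: DFDFD  (unchanged — fixed point at step 3)

Answer: DFDFD


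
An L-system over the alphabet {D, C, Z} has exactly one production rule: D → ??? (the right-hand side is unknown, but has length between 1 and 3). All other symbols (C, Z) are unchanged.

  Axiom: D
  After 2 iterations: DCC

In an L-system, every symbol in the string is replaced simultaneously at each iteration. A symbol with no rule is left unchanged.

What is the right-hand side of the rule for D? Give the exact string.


Answer: DC

Derivation:
Trying D → DC:
  Step 0: D
  Step 1: DC
  Step 2: DCC
Matches the given result.


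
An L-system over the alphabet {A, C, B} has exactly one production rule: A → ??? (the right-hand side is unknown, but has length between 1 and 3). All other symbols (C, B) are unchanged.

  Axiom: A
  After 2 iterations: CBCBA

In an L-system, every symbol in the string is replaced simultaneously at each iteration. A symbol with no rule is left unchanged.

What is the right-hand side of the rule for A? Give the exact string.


Trying A → CBA:
  Step 0: A
  Step 1: CBA
  Step 2: CBCBA
Matches the given result.

Answer: CBA


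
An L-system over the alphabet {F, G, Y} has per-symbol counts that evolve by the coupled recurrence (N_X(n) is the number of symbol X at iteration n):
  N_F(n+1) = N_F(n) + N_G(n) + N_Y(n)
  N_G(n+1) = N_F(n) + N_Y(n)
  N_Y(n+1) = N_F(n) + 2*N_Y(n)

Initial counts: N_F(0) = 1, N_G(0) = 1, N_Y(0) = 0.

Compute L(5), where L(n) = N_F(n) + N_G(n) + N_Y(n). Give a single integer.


Step 0: N_F=1, N_G=1, N_Y=0, L=2
Step 1: N_F=2, N_G=1, N_Y=1, L=4
Step 2: N_F=4, N_G=3, N_Y=4, L=11
Step 3: N_F=11, N_G=8, N_Y=12, L=31
Step 4: N_F=31, N_G=23, N_Y=35, L=89
Step 5: N_F=89, N_G=66, N_Y=101, L=256

Answer: 256


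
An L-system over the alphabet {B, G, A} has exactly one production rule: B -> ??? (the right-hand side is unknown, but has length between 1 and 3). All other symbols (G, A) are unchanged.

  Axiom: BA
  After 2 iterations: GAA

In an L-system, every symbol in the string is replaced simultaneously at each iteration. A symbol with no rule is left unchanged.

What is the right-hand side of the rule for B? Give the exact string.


Trying B -> GA:
  Step 0: BA
  Step 1: GAA
  Step 2: GAA
Matches the given result.

Answer: GA


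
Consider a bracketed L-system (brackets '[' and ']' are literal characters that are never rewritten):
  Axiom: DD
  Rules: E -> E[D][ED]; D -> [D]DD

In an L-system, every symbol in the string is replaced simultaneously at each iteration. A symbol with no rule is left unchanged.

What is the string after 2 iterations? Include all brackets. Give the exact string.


Step 0: DD
Step 1: [D]DD[D]DD
Step 2: [[D]DD][D]DD[D]DD[[D]DD][D]DD[D]DD

Answer: [[D]DD][D]DD[D]DD[[D]DD][D]DD[D]DD


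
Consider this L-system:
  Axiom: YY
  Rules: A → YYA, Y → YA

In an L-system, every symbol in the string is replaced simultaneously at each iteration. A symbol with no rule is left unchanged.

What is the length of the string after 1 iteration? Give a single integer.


Step 0: length = 2
Step 1: length = 4

Answer: 4


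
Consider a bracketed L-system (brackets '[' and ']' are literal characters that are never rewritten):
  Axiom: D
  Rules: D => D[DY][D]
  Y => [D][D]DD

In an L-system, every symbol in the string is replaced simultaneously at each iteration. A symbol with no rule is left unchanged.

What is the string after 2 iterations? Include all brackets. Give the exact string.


Answer: D[DY][D][D[DY][D][D][D]DD][D[DY][D]]

Derivation:
Step 0: D
Step 1: D[DY][D]
Step 2: D[DY][D][D[DY][D][D][D]DD][D[DY][D]]


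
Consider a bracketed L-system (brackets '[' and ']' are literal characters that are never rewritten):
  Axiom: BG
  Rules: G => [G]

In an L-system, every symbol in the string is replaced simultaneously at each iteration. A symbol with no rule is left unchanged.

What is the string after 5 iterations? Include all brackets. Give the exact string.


Step 0: BG
Step 1: B[G]
Step 2: B[[G]]
Step 3: B[[[G]]]
Step 4: B[[[[G]]]]
Step 5: B[[[[[G]]]]]

Answer: B[[[[[G]]]]]


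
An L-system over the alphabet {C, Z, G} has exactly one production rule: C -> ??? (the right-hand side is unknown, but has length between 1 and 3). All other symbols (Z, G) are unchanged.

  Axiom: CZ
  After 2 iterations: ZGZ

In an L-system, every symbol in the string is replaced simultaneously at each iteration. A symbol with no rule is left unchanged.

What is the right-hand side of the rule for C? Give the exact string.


Trying C -> ZG:
  Step 0: CZ
  Step 1: ZGZ
  Step 2: ZGZ
Matches the given result.

Answer: ZG


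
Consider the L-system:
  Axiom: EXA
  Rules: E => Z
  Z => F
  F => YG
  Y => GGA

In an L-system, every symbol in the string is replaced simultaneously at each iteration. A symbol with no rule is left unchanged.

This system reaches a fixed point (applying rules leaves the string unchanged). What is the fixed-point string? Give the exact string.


Step 0: EXA
Step 1: ZXA
Step 2: FXA
Step 3: YGXA
Step 4: GGAGXA
Step 5: GGAGXA  (unchanged — fixed point at step 4)

Answer: GGAGXA


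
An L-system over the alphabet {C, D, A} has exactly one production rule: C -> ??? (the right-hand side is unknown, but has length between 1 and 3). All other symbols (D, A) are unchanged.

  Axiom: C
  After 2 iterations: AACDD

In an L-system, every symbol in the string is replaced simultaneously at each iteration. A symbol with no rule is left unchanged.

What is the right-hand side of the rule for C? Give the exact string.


Answer: ACD

Derivation:
Trying C -> ACD:
  Step 0: C
  Step 1: ACD
  Step 2: AACDD
Matches the given result.


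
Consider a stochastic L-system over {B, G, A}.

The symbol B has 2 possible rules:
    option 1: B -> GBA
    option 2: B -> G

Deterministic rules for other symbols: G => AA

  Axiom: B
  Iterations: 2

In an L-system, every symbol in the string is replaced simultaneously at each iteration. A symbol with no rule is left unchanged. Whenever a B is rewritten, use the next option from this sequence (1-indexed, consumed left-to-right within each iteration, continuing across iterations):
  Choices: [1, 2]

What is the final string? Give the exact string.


Answer: AAGA

Derivation:
Step 0: B
Step 1: GBA  (used choices [1])
Step 2: AAGA  (used choices [2])


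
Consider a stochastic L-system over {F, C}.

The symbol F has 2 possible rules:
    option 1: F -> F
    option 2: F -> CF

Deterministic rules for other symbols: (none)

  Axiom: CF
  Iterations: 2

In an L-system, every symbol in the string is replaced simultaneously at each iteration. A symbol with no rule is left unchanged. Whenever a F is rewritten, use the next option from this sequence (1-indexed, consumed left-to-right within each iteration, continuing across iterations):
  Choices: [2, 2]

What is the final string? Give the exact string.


Step 0: CF
Step 1: CCF  (used choices [2])
Step 2: CCCF  (used choices [2])

Answer: CCCF


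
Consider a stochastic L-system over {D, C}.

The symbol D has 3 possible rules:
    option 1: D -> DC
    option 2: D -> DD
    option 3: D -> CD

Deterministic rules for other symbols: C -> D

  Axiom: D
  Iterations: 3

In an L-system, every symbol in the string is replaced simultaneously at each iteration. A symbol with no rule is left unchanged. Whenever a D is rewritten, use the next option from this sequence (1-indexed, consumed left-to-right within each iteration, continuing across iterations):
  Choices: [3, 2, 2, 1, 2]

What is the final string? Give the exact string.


Answer: DDDCDD

Derivation:
Step 0: D
Step 1: CD  (used choices [3])
Step 2: DDD  (used choices [2])
Step 3: DDDCDD  (used choices [2, 1, 2])


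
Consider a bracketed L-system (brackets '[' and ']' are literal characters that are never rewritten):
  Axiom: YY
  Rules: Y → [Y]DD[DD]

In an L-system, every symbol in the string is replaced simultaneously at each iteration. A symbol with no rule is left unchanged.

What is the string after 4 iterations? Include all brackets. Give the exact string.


Answer: [[[[Y]DD[DD]]DD[DD]]DD[DD]]DD[DD][[[[Y]DD[DD]]DD[DD]]DD[DD]]DD[DD]

Derivation:
Step 0: YY
Step 1: [Y]DD[DD][Y]DD[DD]
Step 2: [[Y]DD[DD]]DD[DD][[Y]DD[DD]]DD[DD]
Step 3: [[[Y]DD[DD]]DD[DD]]DD[DD][[[Y]DD[DD]]DD[DD]]DD[DD]
Step 4: [[[[Y]DD[DD]]DD[DD]]DD[DD]]DD[DD][[[[Y]DD[DD]]DD[DD]]DD[DD]]DD[DD]


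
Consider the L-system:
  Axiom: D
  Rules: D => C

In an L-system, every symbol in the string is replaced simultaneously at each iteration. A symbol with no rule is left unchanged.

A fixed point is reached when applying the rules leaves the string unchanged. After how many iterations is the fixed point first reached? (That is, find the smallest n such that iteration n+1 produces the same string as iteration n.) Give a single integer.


Step 0: D
Step 1: C
Step 2: C  (unchanged — fixed point at step 1)

Answer: 1


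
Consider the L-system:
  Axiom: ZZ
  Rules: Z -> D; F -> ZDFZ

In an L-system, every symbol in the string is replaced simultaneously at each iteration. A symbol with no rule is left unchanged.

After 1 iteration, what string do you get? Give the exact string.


Step 0: ZZ
Step 1: DD

Answer: DD


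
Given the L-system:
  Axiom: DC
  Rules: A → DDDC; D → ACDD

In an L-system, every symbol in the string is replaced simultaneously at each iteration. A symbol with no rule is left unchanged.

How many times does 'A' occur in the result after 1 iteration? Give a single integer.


Step 0: DC  (0 'A')
Step 1: ACDDC  (1 'A')

Answer: 1


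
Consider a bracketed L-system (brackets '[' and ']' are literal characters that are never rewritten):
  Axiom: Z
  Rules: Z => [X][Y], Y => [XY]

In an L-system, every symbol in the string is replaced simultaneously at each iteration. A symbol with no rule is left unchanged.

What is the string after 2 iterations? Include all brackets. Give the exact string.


Step 0: Z
Step 1: [X][Y]
Step 2: [X][[XY]]

Answer: [X][[XY]]


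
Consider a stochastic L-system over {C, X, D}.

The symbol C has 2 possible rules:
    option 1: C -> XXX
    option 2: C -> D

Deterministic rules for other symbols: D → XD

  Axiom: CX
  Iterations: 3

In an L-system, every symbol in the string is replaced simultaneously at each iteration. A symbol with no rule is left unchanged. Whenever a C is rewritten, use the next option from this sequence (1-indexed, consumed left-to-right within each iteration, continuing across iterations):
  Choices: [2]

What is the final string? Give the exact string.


Step 0: CX
Step 1: DX  (used choices [2])
Step 2: XDX  (used choices [])
Step 3: XXDX  (used choices [])

Answer: XXDX


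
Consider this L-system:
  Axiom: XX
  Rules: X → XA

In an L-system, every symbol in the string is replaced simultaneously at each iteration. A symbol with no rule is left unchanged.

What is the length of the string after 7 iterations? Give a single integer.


Answer: 16

Derivation:
Step 0: length = 2
Step 1: length = 4
Step 2: length = 6
Step 3: length = 8
Step 4: length = 10
Step 5: length = 12
Step 6: length = 14
Step 7: length = 16


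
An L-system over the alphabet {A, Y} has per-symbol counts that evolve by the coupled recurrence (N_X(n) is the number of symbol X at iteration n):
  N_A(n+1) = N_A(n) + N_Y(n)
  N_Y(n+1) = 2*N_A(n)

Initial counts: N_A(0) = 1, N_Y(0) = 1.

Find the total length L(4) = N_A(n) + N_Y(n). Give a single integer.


Answer: 32

Derivation:
Step 0: N_A=1, N_Y=1, L=2
Step 1: N_A=2, N_Y=2, L=4
Step 2: N_A=4, N_Y=4, L=8
Step 3: N_A=8, N_Y=8, L=16
Step 4: N_A=16, N_Y=16, L=32


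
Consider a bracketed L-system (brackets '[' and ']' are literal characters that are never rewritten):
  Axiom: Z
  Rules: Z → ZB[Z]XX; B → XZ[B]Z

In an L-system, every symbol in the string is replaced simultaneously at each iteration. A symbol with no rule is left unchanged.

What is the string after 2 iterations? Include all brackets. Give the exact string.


Answer: ZB[Z]XXXZ[B]Z[ZB[Z]XX]XX

Derivation:
Step 0: Z
Step 1: ZB[Z]XX
Step 2: ZB[Z]XXXZ[B]Z[ZB[Z]XX]XX


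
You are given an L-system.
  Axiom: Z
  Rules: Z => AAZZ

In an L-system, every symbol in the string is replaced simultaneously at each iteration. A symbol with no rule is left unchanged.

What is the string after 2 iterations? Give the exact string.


Step 0: Z
Step 1: AAZZ
Step 2: AAAAZZAAZZ

Answer: AAAAZZAAZZ


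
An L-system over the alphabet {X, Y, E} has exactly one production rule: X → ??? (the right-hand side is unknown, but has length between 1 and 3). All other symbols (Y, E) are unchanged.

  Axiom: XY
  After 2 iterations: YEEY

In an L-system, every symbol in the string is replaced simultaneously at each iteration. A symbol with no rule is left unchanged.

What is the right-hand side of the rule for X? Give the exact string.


Answer: YEE

Derivation:
Trying X → YEE:
  Step 0: XY
  Step 1: YEEY
  Step 2: YEEY
Matches the given result.


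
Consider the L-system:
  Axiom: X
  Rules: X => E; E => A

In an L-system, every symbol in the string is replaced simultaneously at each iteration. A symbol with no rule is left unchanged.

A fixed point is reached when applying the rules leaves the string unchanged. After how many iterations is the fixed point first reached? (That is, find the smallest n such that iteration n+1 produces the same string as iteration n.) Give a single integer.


Step 0: X
Step 1: E
Step 2: A
Step 3: A  (unchanged — fixed point at step 2)

Answer: 2


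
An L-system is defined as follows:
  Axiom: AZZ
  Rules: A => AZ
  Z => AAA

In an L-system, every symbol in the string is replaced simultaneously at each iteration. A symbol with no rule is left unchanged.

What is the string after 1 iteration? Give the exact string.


Step 0: AZZ
Step 1: AZAAAAAA

Answer: AZAAAAAA


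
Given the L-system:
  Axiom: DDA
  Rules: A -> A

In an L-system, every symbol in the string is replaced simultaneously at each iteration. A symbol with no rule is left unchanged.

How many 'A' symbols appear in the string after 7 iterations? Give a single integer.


Answer: 1

Derivation:
Step 0: DDA  (1 'A')
Step 1: DDA  (1 'A')
Step 2: DDA  (1 'A')
Step 3: DDA  (1 'A')
Step 4: DDA  (1 'A')
Step 5: DDA  (1 'A')
Step 6: DDA  (1 'A')
Step 7: DDA  (1 'A')


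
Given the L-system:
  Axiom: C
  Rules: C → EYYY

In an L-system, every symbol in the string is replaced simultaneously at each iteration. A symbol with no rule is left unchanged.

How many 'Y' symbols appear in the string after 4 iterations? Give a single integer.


Step 0: C  (0 'Y')
Step 1: EYYY  (3 'Y')
Step 2: EYYY  (3 'Y')
Step 3: EYYY  (3 'Y')
Step 4: EYYY  (3 'Y')

Answer: 3


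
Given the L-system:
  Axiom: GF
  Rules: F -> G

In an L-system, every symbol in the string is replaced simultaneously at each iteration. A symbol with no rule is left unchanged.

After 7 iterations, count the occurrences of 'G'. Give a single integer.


Step 0: GF  (1 'G')
Step 1: GG  (2 'G')
Step 2: GG  (2 'G')
Step 3: GG  (2 'G')
Step 4: GG  (2 'G')
Step 5: GG  (2 'G')
Step 6: GG  (2 'G')
Step 7: GG  (2 'G')

Answer: 2


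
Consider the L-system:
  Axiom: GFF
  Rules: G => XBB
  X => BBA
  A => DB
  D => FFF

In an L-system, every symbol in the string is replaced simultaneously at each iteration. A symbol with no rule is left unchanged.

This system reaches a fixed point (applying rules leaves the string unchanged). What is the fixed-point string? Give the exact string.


Step 0: GFF
Step 1: XBBFF
Step 2: BBABBFF
Step 3: BBDBBBFF
Step 4: BBFFFBBBFF
Step 5: BBFFFBBBFF  (unchanged — fixed point at step 4)

Answer: BBFFFBBBFF


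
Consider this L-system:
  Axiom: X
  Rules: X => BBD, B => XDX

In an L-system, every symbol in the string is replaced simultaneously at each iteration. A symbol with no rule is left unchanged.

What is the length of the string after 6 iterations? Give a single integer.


Step 0: length = 1
Step 1: length = 3
Step 2: length = 7
Step 3: length = 15
Step 4: length = 31
Step 5: length = 63
Step 6: length = 127

Answer: 127


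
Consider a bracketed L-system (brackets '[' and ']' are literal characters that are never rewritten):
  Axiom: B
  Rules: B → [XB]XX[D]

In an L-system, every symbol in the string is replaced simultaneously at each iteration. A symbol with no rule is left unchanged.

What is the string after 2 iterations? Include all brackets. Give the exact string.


Step 0: B
Step 1: [XB]XX[D]
Step 2: [X[XB]XX[D]]XX[D]

Answer: [X[XB]XX[D]]XX[D]


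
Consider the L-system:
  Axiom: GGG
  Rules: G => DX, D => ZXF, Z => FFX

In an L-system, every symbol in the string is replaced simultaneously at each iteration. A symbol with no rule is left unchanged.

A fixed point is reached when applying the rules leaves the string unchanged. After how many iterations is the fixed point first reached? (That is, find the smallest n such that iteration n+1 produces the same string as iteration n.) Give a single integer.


Step 0: GGG
Step 1: DXDXDX
Step 2: ZXFXZXFXZXFX
Step 3: FFXXFXFFXXFXFFXXFX
Step 4: FFXXFXFFXXFXFFXXFX  (unchanged — fixed point at step 3)

Answer: 3


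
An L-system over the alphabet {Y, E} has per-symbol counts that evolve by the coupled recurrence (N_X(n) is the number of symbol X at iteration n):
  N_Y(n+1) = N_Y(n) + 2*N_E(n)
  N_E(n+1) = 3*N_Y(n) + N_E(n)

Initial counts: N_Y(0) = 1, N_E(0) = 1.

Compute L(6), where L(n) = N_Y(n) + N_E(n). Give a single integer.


Answer: 3404

Derivation:
Step 0: N_Y=1, N_E=1, L=2
Step 1: N_Y=3, N_E=4, L=7
Step 2: N_Y=11, N_E=13, L=24
Step 3: N_Y=37, N_E=46, L=83
Step 4: N_Y=129, N_E=157, L=286
Step 5: N_Y=443, N_E=544, L=987
Step 6: N_Y=1531, N_E=1873, L=3404


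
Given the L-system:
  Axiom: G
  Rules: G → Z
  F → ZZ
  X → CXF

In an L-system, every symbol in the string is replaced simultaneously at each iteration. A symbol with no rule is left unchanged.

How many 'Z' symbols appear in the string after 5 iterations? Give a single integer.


Answer: 1

Derivation:
Step 0: G  (0 'Z')
Step 1: Z  (1 'Z')
Step 2: Z  (1 'Z')
Step 3: Z  (1 'Z')
Step 4: Z  (1 'Z')
Step 5: Z  (1 'Z')


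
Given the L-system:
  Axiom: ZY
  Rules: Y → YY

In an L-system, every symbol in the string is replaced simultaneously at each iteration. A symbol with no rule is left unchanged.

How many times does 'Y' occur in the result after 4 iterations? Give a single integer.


Step 0: ZY  (1 'Y')
Step 1: ZYY  (2 'Y')
Step 2: ZYYYY  (4 'Y')
Step 3: ZYYYYYYYY  (8 'Y')
Step 4: ZYYYYYYYYYYYYYYYY  (16 'Y')

Answer: 16


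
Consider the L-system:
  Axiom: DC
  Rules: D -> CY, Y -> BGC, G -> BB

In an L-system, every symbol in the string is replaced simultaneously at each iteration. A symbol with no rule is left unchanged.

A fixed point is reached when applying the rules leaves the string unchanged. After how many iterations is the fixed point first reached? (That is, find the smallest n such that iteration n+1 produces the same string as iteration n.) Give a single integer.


Answer: 3

Derivation:
Step 0: DC
Step 1: CYC
Step 2: CBGCC
Step 3: CBBBCC
Step 4: CBBBCC  (unchanged — fixed point at step 3)


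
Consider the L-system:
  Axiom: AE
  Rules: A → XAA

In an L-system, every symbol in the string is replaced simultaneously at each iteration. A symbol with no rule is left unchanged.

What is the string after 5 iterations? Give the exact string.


Answer: XXXXXAAXAAXXAAXAAXXXAAXAAXXAAXAAXXXXAAXAAXXAAXAAXXXAAXAAXXAAXAAE

Derivation:
Step 0: AE
Step 1: XAAE
Step 2: XXAAXAAE
Step 3: XXXAAXAAXXAAXAAE
Step 4: XXXXAAXAAXXAAXAAXXXAAXAAXXAAXAAE
Step 5: XXXXXAAXAAXXAAXAAXXXAAXAAXXAAXAAXXXXAAXAAXXAAXAAXXXAAXAAXXAAXAAE


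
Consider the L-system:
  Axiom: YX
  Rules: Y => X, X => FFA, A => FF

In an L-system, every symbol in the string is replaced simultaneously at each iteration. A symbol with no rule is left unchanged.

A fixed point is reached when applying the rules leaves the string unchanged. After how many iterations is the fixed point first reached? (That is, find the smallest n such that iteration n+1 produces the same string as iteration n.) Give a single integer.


Answer: 3

Derivation:
Step 0: YX
Step 1: XFFA
Step 2: FFAFFFF
Step 3: FFFFFFFF
Step 4: FFFFFFFF  (unchanged — fixed point at step 3)


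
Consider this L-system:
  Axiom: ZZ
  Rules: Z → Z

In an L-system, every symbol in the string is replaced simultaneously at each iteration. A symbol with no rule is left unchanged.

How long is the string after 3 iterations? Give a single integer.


Answer: 2

Derivation:
Step 0: length = 2
Step 1: length = 2
Step 2: length = 2
Step 3: length = 2


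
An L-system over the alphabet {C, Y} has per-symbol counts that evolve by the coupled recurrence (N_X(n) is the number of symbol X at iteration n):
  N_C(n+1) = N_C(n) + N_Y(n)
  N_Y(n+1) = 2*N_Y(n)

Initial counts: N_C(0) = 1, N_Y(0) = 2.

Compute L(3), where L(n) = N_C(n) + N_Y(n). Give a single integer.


Answer: 31

Derivation:
Step 0: N_C=1, N_Y=2, L=3
Step 1: N_C=3, N_Y=4, L=7
Step 2: N_C=7, N_Y=8, L=15
Step 3: N_C=15, N_Y=16, L=31


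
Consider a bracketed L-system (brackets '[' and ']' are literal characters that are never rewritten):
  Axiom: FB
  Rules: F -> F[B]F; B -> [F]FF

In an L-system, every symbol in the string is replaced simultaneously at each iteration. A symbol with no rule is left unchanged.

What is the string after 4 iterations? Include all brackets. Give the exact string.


Step 0: FB
Step 1: F[B]F[F]FF
Step 2: F[B]F[[F]FF]F[B]F[F[B]F]F[B]FF[B]F
Step 3: F[B]F[[F]FF]F[B]F[[F[B]F]F[B]FF[B]F]F[B]F[[F]FF]F[B]F[F[B]F[[F]FF]F[B]F]F[B]F[[F]FF]F[B]FF[B]F[[F]FF]F[B]F
Step 4: F[B]F[[F]FF]F[B]F[[F[B]F]F[B]FF[B]F]F[B]F[[F]FF]F[B]F[[F[B]F[[F]FF]F[B]F]F[B]F[[F]FF]F[B]FF[B]F[[F]FF]F[B]F]F[B]F[[F]FF]F[B]F[[F[B]F]F[B]FF[B]F]F[B]F[[F]FF]F[B]F[F[B]F[[F]FF]F[B]F[[F[B]F]F[B]FF[B]F]F[B]F[[F]FF]F[B]F]F[B]F[[F]FF]F[B]F[[F[B]F]F[B]FF[B]F]F[B]F[[F]FF]F[B]FF[B]F[[F]FF]F[B]F[[F[B]F]F[B]FF[B]F]F[B]F[[F]FF]F[B]F

Answer: F[B]F[[F]FF]F[B]F[[F[B]F]F[B]FF[B]F]F[B]F[[F]FF]F[B]F[[F[B]F[[F]FF]F[B]F]F[B]F[[F]FF]F[B]FF[B]F[[F]FF]F[B]F]F[B]F[[F]FF]F[B]F[[F[B]F]F[B]FF[B]F]F[B]F[[F]FF]F[B]F[F[B]F[[F]FF]F[B]F[[F[B]F]F[B]FF[B]F]F[B]F[[F]FF]F[B]F]F[B]F[[F]FF]F[B]F[[F[B]F]F[B]FF[B]F]F[B]F[[F]FF]F[B]FF[B]F[[F]FF]F[B]F[[F[B]F]F[B]FF[B]F]F[B]F[[F]FF]F[B]F


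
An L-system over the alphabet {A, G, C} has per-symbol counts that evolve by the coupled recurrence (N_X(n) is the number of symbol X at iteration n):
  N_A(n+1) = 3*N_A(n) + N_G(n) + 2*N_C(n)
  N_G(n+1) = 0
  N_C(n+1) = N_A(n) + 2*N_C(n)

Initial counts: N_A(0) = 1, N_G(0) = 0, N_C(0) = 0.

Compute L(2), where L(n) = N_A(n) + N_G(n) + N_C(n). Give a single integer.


Answer: 16

Derivation:
Step 0: N_A=1, N_G=0, N_C=0, L=1
Step 1: N_A=3, N_G=0, N_C=1, L=4
Step 2: N_A=11, N_G=0, N_C=5, L=16


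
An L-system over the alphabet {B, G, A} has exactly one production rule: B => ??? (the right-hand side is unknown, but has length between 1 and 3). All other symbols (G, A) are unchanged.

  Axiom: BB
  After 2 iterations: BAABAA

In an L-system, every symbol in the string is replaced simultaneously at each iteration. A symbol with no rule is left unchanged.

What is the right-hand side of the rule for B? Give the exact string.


Trying B => BA:
  Step 0: BB
  Step 1: BABA
  Step 2: BAABAA
Matches the given result.

Answer: BA


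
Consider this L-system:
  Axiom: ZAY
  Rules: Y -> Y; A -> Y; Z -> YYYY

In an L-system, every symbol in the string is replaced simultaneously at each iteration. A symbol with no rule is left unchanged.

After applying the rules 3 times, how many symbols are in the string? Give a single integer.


Answer: 6

Derivation:
Step 0: length = 3
Step 1: length = 6
Step 2: length = 6
Step 3: length = 6
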